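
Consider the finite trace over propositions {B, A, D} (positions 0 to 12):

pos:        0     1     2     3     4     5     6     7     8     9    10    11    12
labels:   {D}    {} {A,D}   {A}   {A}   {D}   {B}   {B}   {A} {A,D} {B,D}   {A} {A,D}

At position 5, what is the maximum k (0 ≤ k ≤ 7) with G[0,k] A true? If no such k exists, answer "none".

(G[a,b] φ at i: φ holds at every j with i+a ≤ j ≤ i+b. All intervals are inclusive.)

none

A must hold from j=5 onward; find where it first fails.
  j=5: fails → no k works.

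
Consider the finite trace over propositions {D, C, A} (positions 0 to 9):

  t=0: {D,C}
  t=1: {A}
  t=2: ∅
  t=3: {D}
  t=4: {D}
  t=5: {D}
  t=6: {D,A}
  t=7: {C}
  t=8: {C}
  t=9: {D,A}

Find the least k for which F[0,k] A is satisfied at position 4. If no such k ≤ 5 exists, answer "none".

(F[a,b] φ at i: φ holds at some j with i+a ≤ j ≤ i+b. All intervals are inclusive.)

2

Scan j = 4,5,… for A:
  j=4: fails
  j=5: fails
  j=6: holds
First hit at j=6, so smallest k = 6-4 = 2.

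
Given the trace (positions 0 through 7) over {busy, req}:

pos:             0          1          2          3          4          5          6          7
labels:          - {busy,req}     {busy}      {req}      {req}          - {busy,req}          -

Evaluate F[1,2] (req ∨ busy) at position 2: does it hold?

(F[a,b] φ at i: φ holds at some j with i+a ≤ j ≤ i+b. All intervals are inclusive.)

Check (req ∨ busy) at each j in [3,4]:
  j=3: true
  j=4: true
Found at j=3 → formula holds.

True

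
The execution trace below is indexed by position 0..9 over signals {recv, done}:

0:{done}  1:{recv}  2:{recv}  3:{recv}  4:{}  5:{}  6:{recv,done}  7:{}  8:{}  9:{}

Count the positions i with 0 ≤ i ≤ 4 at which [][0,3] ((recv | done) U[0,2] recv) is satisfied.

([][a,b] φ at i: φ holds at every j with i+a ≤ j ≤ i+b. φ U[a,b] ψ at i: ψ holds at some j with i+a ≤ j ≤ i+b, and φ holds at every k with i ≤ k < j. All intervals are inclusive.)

Evaluate at each i in [0,4]:
  i=0: ✓ (all of [0,3])
  i=1: ✗ (fails at j=4)
  i=2: ✗ (fails at j=4)
  i=3: ✗ (fails at j=4)
  i=4: ✗ (fails at j=4)
Positions where it holds: {0} → 1.

1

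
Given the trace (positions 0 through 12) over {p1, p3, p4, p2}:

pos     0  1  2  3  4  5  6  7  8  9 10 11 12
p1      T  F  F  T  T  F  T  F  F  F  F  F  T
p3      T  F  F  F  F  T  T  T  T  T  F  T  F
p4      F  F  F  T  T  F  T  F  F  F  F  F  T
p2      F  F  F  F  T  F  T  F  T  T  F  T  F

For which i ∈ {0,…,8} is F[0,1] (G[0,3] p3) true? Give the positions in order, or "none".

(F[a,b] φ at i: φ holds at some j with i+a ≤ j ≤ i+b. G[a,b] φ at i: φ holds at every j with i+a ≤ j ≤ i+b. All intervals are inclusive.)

Evaluate at each i in [0,8]:
  i=0: ✗ (none in [0,1])
  i=1: ✗ (none in [1,2])
  i=2: ✗ (none in [2,3])
  i=3: ✗ (none in [3,4])
  i=4: ✓ (witness j=5)
  i=5: ✓ (witness j=5)
  i=6: ✓ (witness j=6)
  i=7: ✗ (none in [7,8])
  i=8: ✗ (none in [8,9])

4, 5, 6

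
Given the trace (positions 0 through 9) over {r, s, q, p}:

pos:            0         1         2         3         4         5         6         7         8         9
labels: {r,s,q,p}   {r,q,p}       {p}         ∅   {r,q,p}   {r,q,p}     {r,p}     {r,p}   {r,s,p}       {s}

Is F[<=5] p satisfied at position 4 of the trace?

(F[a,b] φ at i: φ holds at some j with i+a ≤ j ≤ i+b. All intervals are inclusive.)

True

Check p at each j in [4,9]:
  j=4: true
  j=5: true
  j=6: true
  j=7: true
  j=8: true
  j=9: false
Found at j=4 → formula holds.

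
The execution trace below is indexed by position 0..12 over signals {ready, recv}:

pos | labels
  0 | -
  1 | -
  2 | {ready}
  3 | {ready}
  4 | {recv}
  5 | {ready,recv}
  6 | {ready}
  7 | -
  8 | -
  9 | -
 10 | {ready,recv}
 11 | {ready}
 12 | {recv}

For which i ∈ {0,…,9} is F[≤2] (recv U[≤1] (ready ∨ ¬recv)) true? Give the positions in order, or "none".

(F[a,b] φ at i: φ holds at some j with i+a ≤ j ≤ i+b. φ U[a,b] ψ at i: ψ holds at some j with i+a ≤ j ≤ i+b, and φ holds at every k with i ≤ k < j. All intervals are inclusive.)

Evaluate at each i in [0,9]:
  i=0: ✓ (witness j=0)
  i=1: ✓ (witness j=1)
  i=2: ✓ (witness j=2)
  i=3: ✓ (witness j=3)
  i=4: ✓ (witness j=4)
  i=5: ✓ (witness j=5)
  i=6: ✓ (witness j=6)
  i=7: ✓ (witness j=7)
  i=8: ✓ (witness j=8)
  i=9: ✓ (witness j=9)

0, 1, 2, 3, 4, 5, 6, 7, 8, 9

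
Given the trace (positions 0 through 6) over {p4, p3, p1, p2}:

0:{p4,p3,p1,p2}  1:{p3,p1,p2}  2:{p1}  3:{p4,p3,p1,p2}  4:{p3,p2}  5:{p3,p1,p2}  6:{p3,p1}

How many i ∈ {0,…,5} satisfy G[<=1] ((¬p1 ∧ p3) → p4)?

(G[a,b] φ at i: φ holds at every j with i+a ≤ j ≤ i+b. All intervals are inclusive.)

Evaluate at each i in [0,5]:
  i=0: ✓ (all of [0,1])
  i=1: ✓ (all of [1,2])
  i=2: ✓ (all of [2,3])
  i=3: ✗ (fails at j=4)
  i=4: ✗ (fails at j=4)
  i=5: ✓ (all of [5,6])
Positions where it holds: {0, 1, 2, 5} → 4.

4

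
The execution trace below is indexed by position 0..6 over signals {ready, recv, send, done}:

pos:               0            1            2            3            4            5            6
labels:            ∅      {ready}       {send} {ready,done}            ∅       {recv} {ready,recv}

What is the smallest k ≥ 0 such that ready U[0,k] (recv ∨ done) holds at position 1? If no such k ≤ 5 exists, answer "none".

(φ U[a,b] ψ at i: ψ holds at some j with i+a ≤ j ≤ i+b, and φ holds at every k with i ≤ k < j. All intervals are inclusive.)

Need earliest j ≥ 1 with (recv ∨ done), and ready at every k in [1,j-1].
  j=1: rhs fails.
  j=2: rhs fails.
  j=3: rhs holds but lhs fails at k=2.
  j=4: rhs fails.
  j=5: rhs holds but lhs fails at k=2.
  j=6: rhs holds but lhs fails at k=2.
No witness within the range → none.

none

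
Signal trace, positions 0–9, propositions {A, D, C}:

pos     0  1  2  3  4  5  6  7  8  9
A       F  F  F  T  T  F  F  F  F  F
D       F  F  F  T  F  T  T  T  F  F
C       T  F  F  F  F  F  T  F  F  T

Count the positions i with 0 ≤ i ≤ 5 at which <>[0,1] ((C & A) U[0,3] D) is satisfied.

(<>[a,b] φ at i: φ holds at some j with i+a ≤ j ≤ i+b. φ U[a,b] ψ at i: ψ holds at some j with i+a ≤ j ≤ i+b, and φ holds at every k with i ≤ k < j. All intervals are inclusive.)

Evaluate at each i in [0,5]:
  i=0: ✗ (none in [0,1])
  i=1: ✗ (none in [1,2])
  i=2: ✓ (witness j=3)
  i=3: ✓ (witness j=3)
  i=4: ✓ (witness j=5)
  i=5: ✓ (witness j=5)
Positions where it holds: {2, 3, 4, 5} → 4.

4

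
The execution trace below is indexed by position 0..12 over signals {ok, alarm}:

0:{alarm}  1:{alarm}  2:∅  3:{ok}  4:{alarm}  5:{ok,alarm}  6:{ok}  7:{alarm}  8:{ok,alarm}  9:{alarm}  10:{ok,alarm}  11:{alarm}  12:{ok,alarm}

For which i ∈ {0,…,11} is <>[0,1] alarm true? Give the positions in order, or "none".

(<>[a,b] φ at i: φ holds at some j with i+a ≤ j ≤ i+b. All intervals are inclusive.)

Evaluate at each i in [0,11]:
  i=0: ✓ (witness j=0)
  i=1: ✓ (witness j=1)
  i=2: ✗ (none in [2,3])
  i=3: ✓ (witness j=4)
  i=4: ✓ (witness j=4)
  i=5: ✓ (witness j=5)
  i=6: ✓ (witness j=7)
  i=7: ✓ (witness j=7)
  i=8: ✓ (witness j=8)
  i=9: ✓ (witness j=9)
  i=10: ✓ (witness j=10)
  i=11: ✓ (witness j=11)

0, 1, 3, 4, 5, 6, 7, 8, 9, 10, 11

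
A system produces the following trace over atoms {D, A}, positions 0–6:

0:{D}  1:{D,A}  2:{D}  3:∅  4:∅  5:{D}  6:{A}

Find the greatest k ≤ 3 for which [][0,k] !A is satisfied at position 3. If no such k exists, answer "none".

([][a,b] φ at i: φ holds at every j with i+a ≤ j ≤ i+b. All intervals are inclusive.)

!A must hold from j=3 onward; find where it first fails.
  j=3: holds
  j=4: holds
  j=5: holds
  j=6: fails
Holds on [3,5], so largest k = 2.

2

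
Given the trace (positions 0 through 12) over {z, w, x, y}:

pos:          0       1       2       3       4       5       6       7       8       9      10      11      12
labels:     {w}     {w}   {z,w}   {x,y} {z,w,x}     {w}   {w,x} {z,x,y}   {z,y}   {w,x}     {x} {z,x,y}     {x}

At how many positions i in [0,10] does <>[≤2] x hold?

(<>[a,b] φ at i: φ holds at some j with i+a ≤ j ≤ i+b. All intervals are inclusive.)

10

Evaluate at each i in [0,10]:
  i=0: ✗ (none in [0,2])
  i=1: ✓ (witness j=3)
  i=2: ✓ (witness j=3)
  i=3: ✓ (witness j=3)
  i=4: ✓ (witness j=4)
  i=5: ✓ (witness j=6)
  i=6: ✓ (witness j=6)
  i=7: ✓ (witness j=7)
  i=8: ✓ (witness j=9)
  i=9: ✓ (witness j=9)
  i=10: ✓ (witness j=10)
Positions where it holds: {1, 2, 3, 4, 5, 6, 7, 8, 9, 10} → 10.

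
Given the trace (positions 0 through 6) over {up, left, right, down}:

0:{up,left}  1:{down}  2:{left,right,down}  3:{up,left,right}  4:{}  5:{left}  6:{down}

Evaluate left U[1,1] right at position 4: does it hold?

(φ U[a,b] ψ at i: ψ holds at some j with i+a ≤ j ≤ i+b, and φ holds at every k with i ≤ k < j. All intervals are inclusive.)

No

Need some j in [5,5] with right, and left at every k in [4,j-1].
  j=5: right false.
No j in the window works → until fails.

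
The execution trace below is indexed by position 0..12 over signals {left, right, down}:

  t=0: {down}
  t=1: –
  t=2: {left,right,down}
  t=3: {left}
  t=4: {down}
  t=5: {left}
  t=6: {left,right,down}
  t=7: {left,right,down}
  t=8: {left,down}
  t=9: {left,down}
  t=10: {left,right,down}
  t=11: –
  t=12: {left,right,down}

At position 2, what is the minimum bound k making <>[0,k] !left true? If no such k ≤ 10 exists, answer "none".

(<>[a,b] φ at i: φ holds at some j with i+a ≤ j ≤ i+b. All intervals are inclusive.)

Scan j = 2,3,… for !left:
  j=2: fails
  j=3: fails
  j=4: holds
First hit at j=4, so smallest k = 4-2 = 2.

2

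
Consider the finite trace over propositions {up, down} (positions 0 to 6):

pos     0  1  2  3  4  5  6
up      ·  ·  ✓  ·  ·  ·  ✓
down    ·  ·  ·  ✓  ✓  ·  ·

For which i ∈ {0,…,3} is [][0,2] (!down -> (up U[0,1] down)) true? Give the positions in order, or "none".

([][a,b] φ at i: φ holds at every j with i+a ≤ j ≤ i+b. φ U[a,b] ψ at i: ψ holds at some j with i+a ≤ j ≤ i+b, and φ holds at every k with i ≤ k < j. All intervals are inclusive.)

2

Evaluate at each i in [0,3]:
  i=0: ✗ (fails at j=0)
  i=1: ✗ (fails at j=1)
  i=2: ✓ (all of [2,4])
  i=3: ✗ (fails at j=5)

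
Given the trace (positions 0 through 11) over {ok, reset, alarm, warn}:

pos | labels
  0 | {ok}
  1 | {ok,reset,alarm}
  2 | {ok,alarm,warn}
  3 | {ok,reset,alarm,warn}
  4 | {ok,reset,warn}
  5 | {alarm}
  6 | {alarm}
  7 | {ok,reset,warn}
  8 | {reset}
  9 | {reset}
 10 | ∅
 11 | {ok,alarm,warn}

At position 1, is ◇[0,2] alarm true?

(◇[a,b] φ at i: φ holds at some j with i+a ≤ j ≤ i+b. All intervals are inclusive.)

Check alarm at each j in [1,3]:
  j=1: true
  j=2: true
  j=3: true
Found at j=1 → formula holds.

Yes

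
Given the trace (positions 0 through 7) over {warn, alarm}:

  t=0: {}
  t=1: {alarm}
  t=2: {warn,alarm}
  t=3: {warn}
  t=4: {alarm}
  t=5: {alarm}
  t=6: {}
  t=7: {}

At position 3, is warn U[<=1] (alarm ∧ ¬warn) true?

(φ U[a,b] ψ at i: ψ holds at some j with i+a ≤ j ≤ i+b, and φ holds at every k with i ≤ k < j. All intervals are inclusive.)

Need some j in [3,4] with (alarm ∧ ¬warn), and warn at every k in [3,j-1].
  j=3: (alarm ∧ ¬warn) false.
  j=4: (alarm ∧ ¬warn) holds; warn holds at every k in [3,3] → satisfied.

True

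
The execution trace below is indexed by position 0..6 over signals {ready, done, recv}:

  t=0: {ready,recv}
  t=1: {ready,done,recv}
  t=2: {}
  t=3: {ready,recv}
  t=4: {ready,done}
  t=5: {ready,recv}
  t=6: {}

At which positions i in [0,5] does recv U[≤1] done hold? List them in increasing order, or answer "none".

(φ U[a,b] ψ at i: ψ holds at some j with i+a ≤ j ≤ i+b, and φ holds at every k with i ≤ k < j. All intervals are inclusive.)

Evaluate at each i in [0,5]:
  i=0: ✓ (rhs at j=1; lhs holds on [0,0])
  i=1: ✓ (rhs at j=1)
  i=2: ✗ (no rhs in [2,3])
  i=3: ✓ (rhs at j=4; lhs holds on [3,3])
  i=4: ✓ (rhs at j=4)
  i=5: ✗ (no rhs in [5,6])

0, 1, 3, 4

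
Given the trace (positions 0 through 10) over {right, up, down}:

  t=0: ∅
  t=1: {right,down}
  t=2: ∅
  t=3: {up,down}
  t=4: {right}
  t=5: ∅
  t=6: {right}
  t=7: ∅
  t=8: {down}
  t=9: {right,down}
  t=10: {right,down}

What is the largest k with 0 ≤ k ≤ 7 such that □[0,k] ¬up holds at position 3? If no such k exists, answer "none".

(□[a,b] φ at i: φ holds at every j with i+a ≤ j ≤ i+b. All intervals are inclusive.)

¬up must hold from j=3 onward; find where it first fails.
  j=3: fails → no k works.

none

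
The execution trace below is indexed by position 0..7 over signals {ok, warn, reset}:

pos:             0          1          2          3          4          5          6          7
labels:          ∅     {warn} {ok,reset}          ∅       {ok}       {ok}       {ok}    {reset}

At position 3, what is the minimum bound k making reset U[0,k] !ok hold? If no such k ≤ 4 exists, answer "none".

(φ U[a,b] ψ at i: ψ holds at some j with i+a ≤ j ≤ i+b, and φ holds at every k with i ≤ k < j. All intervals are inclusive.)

Need earliest j ≥ 3 with !ok, and reset at every k in [3,j-1].
  j=3: rhs holds (empty prefix). k = 0.

0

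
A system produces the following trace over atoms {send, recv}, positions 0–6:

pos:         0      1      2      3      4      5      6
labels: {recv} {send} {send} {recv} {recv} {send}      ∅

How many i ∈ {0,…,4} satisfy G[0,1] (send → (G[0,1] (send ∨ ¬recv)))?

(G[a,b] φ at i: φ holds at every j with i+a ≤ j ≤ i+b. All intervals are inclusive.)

Evaluate at each i in [0,4]:
  i=0: ✓ (all of [0,1])
  i=1: ✗ (fails at j=2)
  i=2: ✗ (fails at j=2)
  i=3: ✓ (all of [3,4])
  i=4: ✓ (all of [4,5])
Positions where it holds: {0, 3, 4} → 3.

3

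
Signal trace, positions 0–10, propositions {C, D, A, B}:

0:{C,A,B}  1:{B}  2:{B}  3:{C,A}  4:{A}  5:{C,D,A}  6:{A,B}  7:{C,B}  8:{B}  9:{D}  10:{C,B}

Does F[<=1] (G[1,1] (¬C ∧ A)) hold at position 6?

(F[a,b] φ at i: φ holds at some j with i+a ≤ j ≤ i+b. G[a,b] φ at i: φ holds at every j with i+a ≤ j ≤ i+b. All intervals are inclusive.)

Check G[1,1] (¬C ∧ A) at each j in [6,7]:
  j=6: fails at 7
  j=7: fails at 8
No position in the window satisfies it → formula fails.

Does not hold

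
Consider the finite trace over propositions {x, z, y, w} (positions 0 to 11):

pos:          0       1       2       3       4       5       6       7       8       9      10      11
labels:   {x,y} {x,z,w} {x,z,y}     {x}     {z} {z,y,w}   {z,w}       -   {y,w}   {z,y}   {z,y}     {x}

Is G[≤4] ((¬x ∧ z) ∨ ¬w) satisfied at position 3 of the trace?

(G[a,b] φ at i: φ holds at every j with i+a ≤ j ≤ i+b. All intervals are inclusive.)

True

Check ((¬x ∧ z) ∨ ¬w) at every j in [3,7]:
  j=3: true
  j=4: true
  j=5: true
  j=6: true
  j=7: true
All positions satisfy it → formula holds.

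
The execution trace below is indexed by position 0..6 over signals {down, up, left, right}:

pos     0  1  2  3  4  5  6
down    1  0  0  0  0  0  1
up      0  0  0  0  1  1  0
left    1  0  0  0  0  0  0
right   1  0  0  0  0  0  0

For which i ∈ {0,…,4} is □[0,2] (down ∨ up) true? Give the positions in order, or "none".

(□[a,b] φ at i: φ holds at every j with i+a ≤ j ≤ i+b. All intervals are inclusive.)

4

Evaluate at each i in [0,4]:
  i=0: ✗ (fails at j=1)
  i=1: ✗ (fails at j=1)
  i=2: ✗ (fails at j=2)
  i=3: ✗ (fails at j=3)
  i=4: ✓ (all of [4,6])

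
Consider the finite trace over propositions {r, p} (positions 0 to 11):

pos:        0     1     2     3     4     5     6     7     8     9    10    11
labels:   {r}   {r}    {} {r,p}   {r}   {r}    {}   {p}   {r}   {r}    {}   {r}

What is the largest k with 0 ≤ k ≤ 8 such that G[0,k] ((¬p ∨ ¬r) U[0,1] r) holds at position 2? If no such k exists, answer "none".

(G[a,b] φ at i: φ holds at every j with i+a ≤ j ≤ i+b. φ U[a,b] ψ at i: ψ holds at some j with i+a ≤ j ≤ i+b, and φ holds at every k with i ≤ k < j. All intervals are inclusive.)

3

((¬p ∨ ¬r) U[0,1] r) must hold from j=2 onward; find where it first fails.
  j=2: holds
  j=3: holds
  j=4: holds
  j=5: holds
  j=6: fails
Holds on [2,5], so largest k = 3.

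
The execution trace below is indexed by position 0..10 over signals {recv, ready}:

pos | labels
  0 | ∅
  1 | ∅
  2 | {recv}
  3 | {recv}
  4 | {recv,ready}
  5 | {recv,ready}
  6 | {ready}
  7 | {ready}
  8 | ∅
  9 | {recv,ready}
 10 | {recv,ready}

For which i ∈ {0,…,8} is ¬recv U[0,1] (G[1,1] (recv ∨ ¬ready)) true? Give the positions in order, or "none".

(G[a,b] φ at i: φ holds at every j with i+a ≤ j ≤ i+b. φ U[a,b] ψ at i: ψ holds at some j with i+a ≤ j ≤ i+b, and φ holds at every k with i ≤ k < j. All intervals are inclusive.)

Evaluate at each i in [0,8]:
  i=0: ✓ (rhs at j=0)
  i=1: ✓ (rhs at j=1)
  i=2: ✓ (rhs at j=2)
  i=3: ✓ (rhs at j=3)
  i=4: ✓ (rhs at j=4)
  i=5: ✗ (no rhs in [5,6])
  i=6: ✓ (rhs at j=7; lhs holds on [6,6])
  i=7: ✓ (rhs at j=7)
  i=8: ✓ (rhs at j=8)

0, 1, 2, 3, 4, 6, 7, 8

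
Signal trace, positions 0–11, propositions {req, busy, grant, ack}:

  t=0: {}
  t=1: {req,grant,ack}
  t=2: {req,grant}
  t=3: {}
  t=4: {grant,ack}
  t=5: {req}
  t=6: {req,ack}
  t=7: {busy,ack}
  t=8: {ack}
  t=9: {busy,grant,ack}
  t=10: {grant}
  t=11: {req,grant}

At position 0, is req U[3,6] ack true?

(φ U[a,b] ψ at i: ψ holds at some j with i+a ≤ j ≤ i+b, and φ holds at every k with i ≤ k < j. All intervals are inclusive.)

False

Need some j in [3,6] with ack, and req at every k in [0,j-1].
  j=3: ack false.
  j=4: ack holds, but req fails at k=0 → not this j.
  j=5: ack false.
  j=6: ack holds, but req fails at k=0 → not this j.
No j in the window works → until fails.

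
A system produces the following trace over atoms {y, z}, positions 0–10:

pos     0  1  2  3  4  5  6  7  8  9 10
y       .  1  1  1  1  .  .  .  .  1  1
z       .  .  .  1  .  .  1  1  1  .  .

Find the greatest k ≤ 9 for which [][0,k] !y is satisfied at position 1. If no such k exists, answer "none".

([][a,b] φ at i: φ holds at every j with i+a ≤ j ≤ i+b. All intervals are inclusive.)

!y must hold from j=1 onward; find where it first fails.
  j=1: fails → no k works.

none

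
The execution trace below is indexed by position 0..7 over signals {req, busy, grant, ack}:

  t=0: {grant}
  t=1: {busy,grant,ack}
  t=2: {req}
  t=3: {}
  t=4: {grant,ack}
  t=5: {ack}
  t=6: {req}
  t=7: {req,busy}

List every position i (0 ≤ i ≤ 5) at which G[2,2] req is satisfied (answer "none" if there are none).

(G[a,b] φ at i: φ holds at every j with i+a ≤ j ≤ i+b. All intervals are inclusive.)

Evaluate at each i in [0,5]:
  i=0: ✓ (all of [2,2])
  i=1: ✗ (fails at j=3)
  i=2: ✗ (fails at j=4)
  i=3: ✗ (fails at j=5)
  i=4: ✓ (all of [6,6])
  i=5: ✓ (all of [7,7])

0, 4, 5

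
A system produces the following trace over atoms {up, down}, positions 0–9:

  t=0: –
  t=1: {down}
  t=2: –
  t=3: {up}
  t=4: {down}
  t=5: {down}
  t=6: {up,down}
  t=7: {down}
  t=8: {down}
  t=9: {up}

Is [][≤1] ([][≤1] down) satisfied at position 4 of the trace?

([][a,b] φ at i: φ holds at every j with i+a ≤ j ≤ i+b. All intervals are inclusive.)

Yes

Check [][≤1] down at every j in [4,5]:
  j=4: holds on [4,5]
  j=5: holds on [5,6]
All positions satisfy it → formula holds.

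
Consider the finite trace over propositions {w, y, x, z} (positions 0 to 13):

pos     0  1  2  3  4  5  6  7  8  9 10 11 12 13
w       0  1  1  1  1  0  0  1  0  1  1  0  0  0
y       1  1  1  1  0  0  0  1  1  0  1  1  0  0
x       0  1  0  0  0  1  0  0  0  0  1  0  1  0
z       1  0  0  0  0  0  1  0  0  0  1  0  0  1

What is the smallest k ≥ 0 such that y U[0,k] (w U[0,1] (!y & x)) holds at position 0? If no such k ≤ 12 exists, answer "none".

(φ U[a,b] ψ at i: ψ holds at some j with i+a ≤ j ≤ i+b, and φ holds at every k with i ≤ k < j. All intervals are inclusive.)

4

Need earliest j ≥ 0 with (w U[0,1] (!y & x)), and y at every k in [0,j-1].
  j=0: rhs fails.
  j=1: rhs fails.
  j=2: rhs fails.
  j=3: rhs fails.
  j=4: rhs holds; lhs holds on [0,3]. k = 4.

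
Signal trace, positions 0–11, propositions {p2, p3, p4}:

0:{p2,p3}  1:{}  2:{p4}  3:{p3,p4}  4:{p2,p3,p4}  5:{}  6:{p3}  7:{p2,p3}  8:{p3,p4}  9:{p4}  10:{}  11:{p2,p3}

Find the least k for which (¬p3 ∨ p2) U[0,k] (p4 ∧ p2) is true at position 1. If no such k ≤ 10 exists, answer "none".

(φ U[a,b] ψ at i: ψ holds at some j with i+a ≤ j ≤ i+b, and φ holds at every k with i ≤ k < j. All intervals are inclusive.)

none

Need earliest j ≥ 1 with (p4 ∧ p2), and (¬p3 ∨ p2) at every k in [1,j-1].
  j=1: rhs fails.
  j=2: rhs fails.
  j=3: rhs fails.
  j=4: rhs holds but lhs fails at k=3.
  j=5: rhs fails.
  j=6: rhs fails.
  j=7: rhs fails.
  j=8: rhs fails.
  j=9: rhs fails.
  j=10: rhs fails.
  j=11: rhs fails.
No witness within the range → none.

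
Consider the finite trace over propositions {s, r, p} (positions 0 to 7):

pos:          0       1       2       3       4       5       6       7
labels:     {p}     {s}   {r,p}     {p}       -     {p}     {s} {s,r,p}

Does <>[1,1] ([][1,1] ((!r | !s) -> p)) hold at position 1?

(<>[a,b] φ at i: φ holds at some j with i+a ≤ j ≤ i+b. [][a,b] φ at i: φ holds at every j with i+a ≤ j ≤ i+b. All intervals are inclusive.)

True

Check [][1,1] ((!r | !s) -> p) at each j in [2,2]:
  j=2: holds on [3,3]
Found at j=2 → formula holds.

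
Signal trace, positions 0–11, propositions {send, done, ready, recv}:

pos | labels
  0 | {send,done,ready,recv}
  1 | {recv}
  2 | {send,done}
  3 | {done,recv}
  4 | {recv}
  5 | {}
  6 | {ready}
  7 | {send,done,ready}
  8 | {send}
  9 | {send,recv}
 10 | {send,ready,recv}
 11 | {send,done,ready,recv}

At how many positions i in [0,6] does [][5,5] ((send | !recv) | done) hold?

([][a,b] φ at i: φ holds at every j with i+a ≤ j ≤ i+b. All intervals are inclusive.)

Evaluate at each i in [0,6]:
  i=0: ✓ (all of [5,5])
  i=1: ✓ (all of [6,6])
  i=2: ✓ (all of [7,7])
  i=3: ✓ (all of [8,8])
  i=4: ✓ (all of [9,9])
  i=5: ✓ (all of [10,10])
  i=6: ✓ (all of [11,11])
Positions where it holds: {0, 1, 2, 3, 4, 5, 6} → 7.

7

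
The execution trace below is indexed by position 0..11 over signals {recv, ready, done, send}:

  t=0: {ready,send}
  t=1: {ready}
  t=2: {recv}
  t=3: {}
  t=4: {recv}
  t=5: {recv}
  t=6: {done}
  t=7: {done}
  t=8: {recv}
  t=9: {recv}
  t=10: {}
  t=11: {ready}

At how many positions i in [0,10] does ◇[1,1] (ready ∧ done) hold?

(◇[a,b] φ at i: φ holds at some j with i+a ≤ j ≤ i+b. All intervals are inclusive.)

0

Evaluate at each i in [0,10]:
  i=0: ✗ (none in [1,1])
  i=1: ✗ (none in [2,2])
  i=2: ✗ (none in [3,3])
  i=3: ✗ (none in [4,4])
  i=4: ✗ (none in [5,5])
  i=5: ✗ (none in [6,6])
  i=6: ✗ (none in [7,7])
  i=7: ✗ (none in [8,8])
  i=8: ✗ (none in [9,9])
  i=9: ✗ (none in [10,10])
  i=10: ✗ (none in [11,11])
Positions where it holds: {} → 0.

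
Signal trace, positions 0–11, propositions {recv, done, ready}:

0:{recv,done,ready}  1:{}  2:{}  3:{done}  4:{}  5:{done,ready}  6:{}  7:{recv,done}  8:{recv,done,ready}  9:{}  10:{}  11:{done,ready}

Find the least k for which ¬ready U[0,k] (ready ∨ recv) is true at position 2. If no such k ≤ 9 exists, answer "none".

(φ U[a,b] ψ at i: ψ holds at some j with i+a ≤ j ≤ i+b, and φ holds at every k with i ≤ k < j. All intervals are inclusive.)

Need earliest j ≥ 2 with (ready ∨ recv), and ¬ready at every k in [2,j-1].
  j=2: rhs fails.
  j=3: rhs fails.
  j=4: rhs fails.
  j=5: rhs holds; lhs holds on [2,4]. k = 3.

3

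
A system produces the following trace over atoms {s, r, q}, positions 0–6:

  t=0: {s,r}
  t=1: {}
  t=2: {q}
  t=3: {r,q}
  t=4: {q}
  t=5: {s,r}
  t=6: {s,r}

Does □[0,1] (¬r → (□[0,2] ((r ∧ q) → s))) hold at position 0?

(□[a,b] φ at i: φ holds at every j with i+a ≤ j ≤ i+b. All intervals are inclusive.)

Does not hold

Check (¬r → (□[0,2] ((r ∧ q) → s))) at every j in [0,1]:
  j=0: antecedent false → ✓
  j=1: antecedent true; consequent fails at 3 → ✗
Fails at j=1 → formula fails.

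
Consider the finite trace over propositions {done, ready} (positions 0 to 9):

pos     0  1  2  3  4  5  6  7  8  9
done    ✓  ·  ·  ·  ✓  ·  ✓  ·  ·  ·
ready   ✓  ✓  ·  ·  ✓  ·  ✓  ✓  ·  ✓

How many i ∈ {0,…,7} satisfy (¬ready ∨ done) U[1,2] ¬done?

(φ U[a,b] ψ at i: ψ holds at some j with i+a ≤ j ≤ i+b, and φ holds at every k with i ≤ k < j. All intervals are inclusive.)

6

Evaluate at each i in [0,7]:
  i=0: ✓ (rhs at j=1; lhs holds on [0,0])
  i=1: ✗ (lhs fails at k=1 before rhs at j=2)
  i=2: ✓ (rhs at j=3; lhs holds on [2,2])
  i=3: ✓ (rhs at j=5; lhs holds on [3,4])
  i=4: ✓ (rhs at j=5; lhs holds on [4,4])
  i=5: ✓ (rhs at j=7; lhs holds on [5,6])
  i=6: ✓ (rhs at j=7; lhs holds on [6,6])
  i=7: ✗ (lhs fails at k=7 before rhs at j=8)
Positions where it holds: {0, 2, 3, 4, 5, 6} → 6.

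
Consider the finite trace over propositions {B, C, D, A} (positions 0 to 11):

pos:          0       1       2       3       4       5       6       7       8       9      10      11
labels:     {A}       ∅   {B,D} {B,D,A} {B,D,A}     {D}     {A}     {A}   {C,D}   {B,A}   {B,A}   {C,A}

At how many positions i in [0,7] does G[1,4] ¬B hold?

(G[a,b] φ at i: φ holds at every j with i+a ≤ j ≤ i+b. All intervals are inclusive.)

Evaluate at each i in [0,7]:
  i=0: ✗ (fails at j=2)
  i=1: ✗ (fails at j=2)
  i=2: ✗ (fails at j=3)
  i=3: ✗ (fails at j=4)
  i=4: ✓ (all of [5,8])
  i=5: ✗ (fails at j=9)
  i=6: ✗ (fails at j=9)
  i=7: ✗ (fails at j=9)
Positions where it holds: {4} → 1.

1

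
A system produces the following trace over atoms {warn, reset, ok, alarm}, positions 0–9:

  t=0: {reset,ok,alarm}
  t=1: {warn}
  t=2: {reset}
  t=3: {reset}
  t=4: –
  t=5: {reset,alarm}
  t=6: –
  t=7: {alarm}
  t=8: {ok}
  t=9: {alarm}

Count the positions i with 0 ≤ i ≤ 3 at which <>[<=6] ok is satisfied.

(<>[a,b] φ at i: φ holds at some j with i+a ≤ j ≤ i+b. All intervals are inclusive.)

Evaluate at each i in [0,3]:
  i=0: ✓ (witness j=0)
  i=1: ✗ (none in [1,7])
  i=2: ✓ (witness j=8)
  i=3: ✓ (witness j=8)
Positions where it holds: {0, 2, 3} → 3.

3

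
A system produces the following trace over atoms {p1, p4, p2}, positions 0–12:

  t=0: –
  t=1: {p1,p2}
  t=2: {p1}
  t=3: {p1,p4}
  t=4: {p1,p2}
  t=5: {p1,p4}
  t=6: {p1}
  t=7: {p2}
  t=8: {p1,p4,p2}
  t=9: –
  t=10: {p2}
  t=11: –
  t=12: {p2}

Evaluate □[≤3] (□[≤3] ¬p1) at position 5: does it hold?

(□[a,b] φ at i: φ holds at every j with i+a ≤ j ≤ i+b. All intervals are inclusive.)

False

Check □[≤3] ¬p1 at every j in [5,8]:
  j=5: fails at 5
  j=6: fails at 6
  j=7: fails at 8
  j=8: fails at 8
Fails at j=5 → formula fails.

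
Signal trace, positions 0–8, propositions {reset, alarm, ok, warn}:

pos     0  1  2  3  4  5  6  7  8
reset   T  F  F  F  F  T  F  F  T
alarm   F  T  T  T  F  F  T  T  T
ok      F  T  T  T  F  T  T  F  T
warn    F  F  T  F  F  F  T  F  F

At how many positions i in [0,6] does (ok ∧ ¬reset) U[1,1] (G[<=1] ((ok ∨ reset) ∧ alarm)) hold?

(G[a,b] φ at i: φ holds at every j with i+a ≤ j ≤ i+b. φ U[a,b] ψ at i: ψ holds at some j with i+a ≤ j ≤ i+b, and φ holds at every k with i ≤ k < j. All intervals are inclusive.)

1

Evaluate at each i in [0,6]:
  i=0: ✗ (lhs fails at k=0 before rhs at j=1)
  i=1: ✓ (rhs at j=2; lhs holds on [1,1])
  i=2: ✗ (no rhs in [3,3])
  i=3: ✗ (no rhs in [4,4])
  i=4: ✗ (no rhs in [5,5])
  i=5: ✗ (no rhs in [6,6])
  i=6: ✗ (no rhs in [7,7])
Positions where it holds: {1} → 1.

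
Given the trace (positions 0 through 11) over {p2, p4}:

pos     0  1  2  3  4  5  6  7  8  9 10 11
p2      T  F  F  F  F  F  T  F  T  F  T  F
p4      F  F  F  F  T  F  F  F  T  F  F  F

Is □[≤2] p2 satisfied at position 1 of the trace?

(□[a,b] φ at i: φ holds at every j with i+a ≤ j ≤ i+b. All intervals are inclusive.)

Check p2 at every j in [1,3]:
  j=1: false
  j=2: false
  j=3: false
Fails at j=1 → formula fails.

False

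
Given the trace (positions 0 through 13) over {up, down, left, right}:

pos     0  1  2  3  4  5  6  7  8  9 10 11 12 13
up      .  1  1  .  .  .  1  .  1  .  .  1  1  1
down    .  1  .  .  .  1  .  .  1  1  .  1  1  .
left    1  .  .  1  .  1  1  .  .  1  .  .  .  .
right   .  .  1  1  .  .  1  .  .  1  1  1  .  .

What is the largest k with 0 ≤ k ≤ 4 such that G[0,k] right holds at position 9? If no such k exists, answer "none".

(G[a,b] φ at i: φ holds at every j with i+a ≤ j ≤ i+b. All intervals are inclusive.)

right must hold from j=9 onward; find where it first fails.
  j=9: holds
  j=10: holds
  j=11: holds
  j=12: fails
Holds on [9,11], so largest k = 2.

2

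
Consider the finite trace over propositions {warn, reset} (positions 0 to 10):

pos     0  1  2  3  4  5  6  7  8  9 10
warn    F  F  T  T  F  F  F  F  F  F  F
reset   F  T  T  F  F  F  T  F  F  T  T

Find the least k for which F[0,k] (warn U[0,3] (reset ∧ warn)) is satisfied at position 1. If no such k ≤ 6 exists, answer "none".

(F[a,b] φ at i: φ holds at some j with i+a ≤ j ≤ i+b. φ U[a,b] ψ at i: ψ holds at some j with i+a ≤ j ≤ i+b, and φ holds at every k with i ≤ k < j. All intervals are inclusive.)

1

Scan j = 1,2,… for (warn U[0,3] (reset ∧ warn)):
  j=1: fails
  j=2: holds
First hit at j=2, so smallest k = 2-1 = 1.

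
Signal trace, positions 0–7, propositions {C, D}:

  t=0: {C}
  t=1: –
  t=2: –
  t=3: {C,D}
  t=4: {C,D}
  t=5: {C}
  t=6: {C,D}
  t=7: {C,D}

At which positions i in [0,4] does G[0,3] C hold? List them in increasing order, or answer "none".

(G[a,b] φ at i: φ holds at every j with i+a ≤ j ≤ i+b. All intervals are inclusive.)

3, 4

Evaluate at each i in [0,4]:
  i=0: ✗ (fails at j=1)
  i=1: ✗ (fails at j=1)
  i=2: ✗ (fails at j=2)
  i=3: ✓ (all of [3,6])
  i=4: ✓ (all of [4,7])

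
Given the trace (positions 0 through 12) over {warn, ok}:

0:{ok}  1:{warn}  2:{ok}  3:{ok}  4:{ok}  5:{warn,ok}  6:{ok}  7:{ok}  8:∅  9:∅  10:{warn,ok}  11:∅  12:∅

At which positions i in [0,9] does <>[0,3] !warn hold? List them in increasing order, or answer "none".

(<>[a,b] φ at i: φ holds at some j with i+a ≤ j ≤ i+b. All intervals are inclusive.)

0, 1, 2, 3, 4, 5, 6, 7, 8, 9

Evaluate at each i in [0,9]:
  i=0: ✓ (witness j=0)
  i=1: ✓ (witness j=2)
  i=2: ✓ (witness j=2)
  i=3: ✓ (witness j=3)
  i=4: ✓ (witness j=4)
  i=5: ✓ (witness j=6)
  i=6: ✓ (witness j=6)
  i=7: ✓ (witness j=7)
  i=8: ✓ (witness j=8)
  i=9: ✓ (witness j=9)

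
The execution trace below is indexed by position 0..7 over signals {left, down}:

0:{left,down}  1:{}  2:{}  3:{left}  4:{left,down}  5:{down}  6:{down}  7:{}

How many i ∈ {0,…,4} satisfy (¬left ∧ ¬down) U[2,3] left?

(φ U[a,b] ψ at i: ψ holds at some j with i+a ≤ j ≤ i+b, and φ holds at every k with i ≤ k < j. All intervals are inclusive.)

1

Evaluate at each i in [0,4]:
  i=0: ✗ (lhs fails at k=0 before rhs at j=3)
  i=1: ✓ (rhs at j=3; lhs holds on [1,2])
  i=2: ✗ (lhs fails at k=3 before rhs at j=4)
  i=3: ✗ (no rhs in [5,6])
  i=4: ✗ (no rhs in [6,7])
Positions where it holds: {1} → 1.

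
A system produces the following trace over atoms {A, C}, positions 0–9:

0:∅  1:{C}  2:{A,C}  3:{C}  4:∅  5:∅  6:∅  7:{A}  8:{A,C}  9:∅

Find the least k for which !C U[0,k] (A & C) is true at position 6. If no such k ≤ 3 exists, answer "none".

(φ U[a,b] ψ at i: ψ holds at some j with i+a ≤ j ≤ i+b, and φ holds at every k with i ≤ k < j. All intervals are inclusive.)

Need earliest j ≥ 6 with (A & C), and !C at every k in [6,j-1].
  j=6: rhs fails.
  j=7: rhs fails.
  j=8: rhs holds; lhs holds on [6,7]. k = 2.

2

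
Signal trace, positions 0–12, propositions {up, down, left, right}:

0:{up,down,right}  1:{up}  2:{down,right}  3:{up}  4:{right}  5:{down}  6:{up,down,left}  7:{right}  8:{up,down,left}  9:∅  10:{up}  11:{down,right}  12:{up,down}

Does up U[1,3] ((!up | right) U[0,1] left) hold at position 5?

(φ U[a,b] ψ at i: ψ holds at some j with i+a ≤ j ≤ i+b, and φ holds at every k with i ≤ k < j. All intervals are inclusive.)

Need some j in [6,8] with ((!up | right) U[0,1] left), and up at every k in [5,j-1].
  j=6: ((!up | right) U[0,1] left) holds, but up fails at k=5 → not this j.
  j=7: ((!up | right) U[0,1] left) holds, but up fails at k=5 → not this j.
  j=8: ((!up | right) U[0,1] left) holds, but up fails at k=5 → not this j.
No j in the window works → until fails.

Does not hold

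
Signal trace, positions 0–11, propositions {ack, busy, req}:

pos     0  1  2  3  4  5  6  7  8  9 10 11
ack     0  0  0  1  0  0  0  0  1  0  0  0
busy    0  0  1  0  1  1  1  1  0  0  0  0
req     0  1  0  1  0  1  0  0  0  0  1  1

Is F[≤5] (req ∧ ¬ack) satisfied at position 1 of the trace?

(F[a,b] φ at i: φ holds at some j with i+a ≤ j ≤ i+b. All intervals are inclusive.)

True

Check (req ∧ ¬ack) at each j in [1,6]:
  j=1: true
  j=2: false
  j=3: false
  j=4: false
  j=5: true
  j=6: false
Found at j=1 → formula holds.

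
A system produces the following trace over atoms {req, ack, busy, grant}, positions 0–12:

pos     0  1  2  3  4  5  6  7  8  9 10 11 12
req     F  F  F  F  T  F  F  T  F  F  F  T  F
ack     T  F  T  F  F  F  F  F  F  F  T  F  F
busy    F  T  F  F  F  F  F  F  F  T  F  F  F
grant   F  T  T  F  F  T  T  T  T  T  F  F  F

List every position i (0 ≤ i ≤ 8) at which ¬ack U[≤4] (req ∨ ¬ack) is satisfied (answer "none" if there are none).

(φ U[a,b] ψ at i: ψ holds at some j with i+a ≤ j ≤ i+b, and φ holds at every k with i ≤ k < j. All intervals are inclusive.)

Evaluate at each i in [0,8]:
  i=0: ✗ (lhs fails at k=0 before rhs at j=1)
  i=1: ✓ (rhs at j=1)
  i=2: ✗ (lhs fails at k=2 before rhs at j=3)
  i=3: ✓ (rhs at j=3)
  i=4: ✓ (rhs at j=4)
  i=5: ✓ (rhs at j=5)
  i=6: ✓ (rhs at j=6)
  i=7: ✓ (rhs at j=7)
  i=8: ✓ (rhs at j=8)

1, 3, 4, 5, 6, 7, 8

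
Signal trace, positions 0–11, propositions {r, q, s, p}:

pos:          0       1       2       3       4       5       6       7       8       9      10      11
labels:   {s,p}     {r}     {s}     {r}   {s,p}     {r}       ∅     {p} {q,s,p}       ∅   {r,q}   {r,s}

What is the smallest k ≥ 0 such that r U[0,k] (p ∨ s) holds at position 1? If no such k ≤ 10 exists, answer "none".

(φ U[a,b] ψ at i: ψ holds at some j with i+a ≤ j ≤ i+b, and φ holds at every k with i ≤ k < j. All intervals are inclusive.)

Need earliest j ≥ 1 with (p ∨ s), and r at every k in [1,j-1].
  j=1: rhs fails.
  j=2: rhs holds; lhs holds on [1,1]. k = 1.

1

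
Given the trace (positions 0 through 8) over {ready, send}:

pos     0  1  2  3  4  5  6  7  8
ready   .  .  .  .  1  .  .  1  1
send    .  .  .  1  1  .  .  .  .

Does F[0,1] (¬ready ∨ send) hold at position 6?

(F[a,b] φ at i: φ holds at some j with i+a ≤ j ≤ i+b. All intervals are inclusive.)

Check (¬ready ∨ send) at each j in [6,7]:
  j=6: true
  j=7: false
Found at j=6 → formula holds.

Yes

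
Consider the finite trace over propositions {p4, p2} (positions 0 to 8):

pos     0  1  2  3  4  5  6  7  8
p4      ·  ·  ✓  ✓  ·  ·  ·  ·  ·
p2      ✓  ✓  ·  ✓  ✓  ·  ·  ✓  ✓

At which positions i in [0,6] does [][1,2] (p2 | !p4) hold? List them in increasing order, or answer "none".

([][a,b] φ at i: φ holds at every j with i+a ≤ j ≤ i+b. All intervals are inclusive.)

Evaluate at each i in [0,6]:
  i=0: ✗ (fails at j=2)
  i=1: ✗ (fails at j=2)
  i=2: ✓ (all of [3,4])
  i=3: ✓ (all of [4,5])
  i=4: ✓ (all of [5,6])
  i=5: ✓ (all of [6,7])
  i=6: ✓ (all of [7,8])

2, 3, 4, 5, 6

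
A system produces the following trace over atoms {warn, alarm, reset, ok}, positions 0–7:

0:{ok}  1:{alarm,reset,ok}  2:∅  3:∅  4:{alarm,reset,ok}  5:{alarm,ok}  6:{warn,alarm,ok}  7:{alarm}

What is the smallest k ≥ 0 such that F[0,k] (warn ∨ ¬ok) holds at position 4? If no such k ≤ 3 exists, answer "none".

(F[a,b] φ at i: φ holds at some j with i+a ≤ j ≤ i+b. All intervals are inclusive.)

2

Scan j = 4,5,… for (warn ∨ ¬ok):
  j=4: fails
  j=5: fails
  j=6: holds
First hit at j=6, so smallest k = 6-4 = 2.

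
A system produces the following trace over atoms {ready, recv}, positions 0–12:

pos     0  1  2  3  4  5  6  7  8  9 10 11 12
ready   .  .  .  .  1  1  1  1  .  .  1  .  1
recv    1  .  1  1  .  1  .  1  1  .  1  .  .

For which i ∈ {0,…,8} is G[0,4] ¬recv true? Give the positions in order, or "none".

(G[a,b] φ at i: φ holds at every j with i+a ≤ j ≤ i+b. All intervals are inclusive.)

none

Evaluate at each i in [0,8]:
  i=0: ✗ (fails at j=0)
  i=1: ✗ (fails at j=2)
  i=2: ✗ (fails at j=2)
  i=3: ✗ (fails at j=3)
  i=4: ✗ (fails at j=5)
  i=5: ✗ (fails at j=5)
  i=6: ✗ (fails at j=7)
  i=7: ✗ (fails at j=7)
  i=8: ✗ (fails at j=8)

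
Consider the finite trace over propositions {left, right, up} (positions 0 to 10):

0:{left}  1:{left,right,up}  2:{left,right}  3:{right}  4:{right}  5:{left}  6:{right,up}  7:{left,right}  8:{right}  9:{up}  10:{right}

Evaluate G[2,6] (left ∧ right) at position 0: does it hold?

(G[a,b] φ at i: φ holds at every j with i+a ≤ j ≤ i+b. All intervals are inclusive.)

No

Check (left ∧ right) at every j in [2,6]:
  j=2: true
  j=3: false
  j=4: false
  j=5: false
  j=6: false
Fails at j=3 → formula fails.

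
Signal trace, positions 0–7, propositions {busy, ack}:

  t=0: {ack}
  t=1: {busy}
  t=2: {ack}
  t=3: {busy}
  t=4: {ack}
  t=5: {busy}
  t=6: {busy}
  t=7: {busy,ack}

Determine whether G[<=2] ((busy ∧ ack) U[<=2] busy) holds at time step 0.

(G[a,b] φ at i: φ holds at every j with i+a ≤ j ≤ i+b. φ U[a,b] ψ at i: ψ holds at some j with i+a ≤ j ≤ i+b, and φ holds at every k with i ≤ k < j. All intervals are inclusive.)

No

Check ((busy ∧ ack) U[<=2] busy) at every j in [0,2]:
  j=0: fails
  j=1: holds
  j=2: fails
Fails at j=0 → formula fails.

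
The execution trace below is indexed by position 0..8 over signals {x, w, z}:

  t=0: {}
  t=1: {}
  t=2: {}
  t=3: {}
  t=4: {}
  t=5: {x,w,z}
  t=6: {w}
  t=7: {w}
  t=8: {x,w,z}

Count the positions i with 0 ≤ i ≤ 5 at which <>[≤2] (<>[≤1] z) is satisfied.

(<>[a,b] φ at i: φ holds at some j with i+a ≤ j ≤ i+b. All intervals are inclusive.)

Evaluate at each i in [0,5]:
  i=0: ✗ (none in [0,2])
  i=1: ✗ (none in [1,3])
  i=2: ✓ (witness j=4)
  i=3: ✓ (witness j=4)
  i=4: ✓ (witness j=4)
  i=5: ✓ (witness j=5)
Positions where it holds: {2, 3, 4, 5} → 4.

4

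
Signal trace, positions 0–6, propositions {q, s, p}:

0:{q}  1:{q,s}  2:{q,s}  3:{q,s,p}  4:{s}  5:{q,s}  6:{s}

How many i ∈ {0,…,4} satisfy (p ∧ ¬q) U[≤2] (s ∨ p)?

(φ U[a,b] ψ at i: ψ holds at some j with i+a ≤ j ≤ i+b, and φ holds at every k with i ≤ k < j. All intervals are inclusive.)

4

Evaluate at each i in [0,4]:
  i=0: ✗ (lhs fails at k=0 before rhs at j=1)
  i=1: ✓ (rhs at j=1)
  i=2: ✓ (rhs at j=2)
  i=3: ✓ (rhs at j=3)
  i=4: ✓ (rhs at j=4)
Positions where it holds: {1, 2, 3, 4} → 4.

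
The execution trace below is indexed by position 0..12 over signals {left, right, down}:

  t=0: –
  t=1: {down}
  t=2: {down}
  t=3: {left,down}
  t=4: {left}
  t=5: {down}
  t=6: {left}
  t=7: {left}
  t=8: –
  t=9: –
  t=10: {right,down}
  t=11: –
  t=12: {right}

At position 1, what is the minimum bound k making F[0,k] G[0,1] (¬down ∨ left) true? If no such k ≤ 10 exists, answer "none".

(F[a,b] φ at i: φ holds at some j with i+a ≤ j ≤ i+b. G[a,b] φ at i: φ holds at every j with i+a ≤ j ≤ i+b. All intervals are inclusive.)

2

Scan j = 1,2,… for G[0,1] (¬down ∨ left):
  j=1: fails
  j=2: fails
  j=3: holds
First hit at j=3, so smallest k = 3-1 = 2.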